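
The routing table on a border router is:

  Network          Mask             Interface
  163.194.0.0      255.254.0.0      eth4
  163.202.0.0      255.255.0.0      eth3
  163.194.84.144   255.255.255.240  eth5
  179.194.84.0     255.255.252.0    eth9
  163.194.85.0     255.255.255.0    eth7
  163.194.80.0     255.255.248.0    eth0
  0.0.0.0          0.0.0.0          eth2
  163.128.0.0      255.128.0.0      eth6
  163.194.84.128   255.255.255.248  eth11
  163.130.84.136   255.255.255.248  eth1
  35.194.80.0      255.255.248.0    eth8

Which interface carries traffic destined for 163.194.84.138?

Routes whose prefix contains 163.194.84.138:
  0.0.0.0/0 (default, matches everything) -> eth2
  163.128.0.0/9 (163.128.0.0 - 163.255.255.255) -> eth6
  163.194.0.0/15 (163.194.0.0 - 163.195.255.255) -> eth4
  163.194.80.0/21 (163.194.80.0 - 163.194.87.255) -> eth0
More-specific entries that do NOT match:
  163.194.84.128/29 (163.194.84.128 - 163.194.84.135) does not contain 163.194.84.138
  163.130.84.136/29 (163.130.84.136 - 163.130.84.143) does not contain 163.194.84.138
  163.194.84.144/28 (163.194.84.144 - 163.194.84.159) does not contain 163.194.84.138
  163.194.85.0/24 (163.194.85.0 - 163.194.85.255) does not contain 163.194.84.138
  179.194.84.0/22 (179.194.84.0 - 179.194.87.255) does not contain 163.194.84.138
Longest matching prefix is /21 -> interface eth0.

eth0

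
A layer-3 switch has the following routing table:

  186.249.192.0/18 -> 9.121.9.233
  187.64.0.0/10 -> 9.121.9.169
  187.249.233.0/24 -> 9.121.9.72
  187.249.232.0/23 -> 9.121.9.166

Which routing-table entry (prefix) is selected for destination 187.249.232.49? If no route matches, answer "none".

Entries matching 187.249.232.49:
  187.249.232.0/23 (187.249.232.0 - 187.249.233.255)
Most specific is 187.249.232.0/23.

187.249.232.0/23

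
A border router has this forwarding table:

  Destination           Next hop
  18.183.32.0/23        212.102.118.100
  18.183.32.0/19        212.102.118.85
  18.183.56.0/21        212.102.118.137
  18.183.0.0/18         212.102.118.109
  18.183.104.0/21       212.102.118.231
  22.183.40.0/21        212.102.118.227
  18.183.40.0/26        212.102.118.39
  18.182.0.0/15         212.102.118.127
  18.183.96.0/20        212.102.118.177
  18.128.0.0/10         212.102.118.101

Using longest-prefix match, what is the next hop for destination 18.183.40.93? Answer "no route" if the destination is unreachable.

Routes whose prefix contains 18.183.40.93:
  18.128.0.0/10 (18.128.0.0 - 18.191.255.255) -> 212.102.118.101
  18.182.0.0/15 (18.182.0.0 - 18.183.255.255) -> 212.102.118.127
  18.183.0.0/18 (18.183.0.0 - 18.183.63.255) -> 212.102.118.109
  18.183.32.0/19 (18.183.32.0 - 18.183.63.255) -> 212.102.118.85
More-specific entries that do NOT match:
  18.183.40.0/26 (18.183.40.0 - 18.183.40.63) does not contain 18.183.40.93
  18.183.32.0/23 (18.183.32.0 - 18.183.33.255) does not contain 18.183.40.93
  18.183.56.0/21 (18.183.56.0 - 18.183.63.255) does not contain 18.183.40.93
  18.183.104.0/21 (18.183.104.0 - 18.183.111.255) does not contain 18.183.40.93
  22.183.40.0/21 (22.183.40.0 - 22.183.47.255) does not contain 18.183.40.93
  18.183.96.0/20 (18.183.96.0 - 18.183.111.255) does not contain 18.183.40.93
Longest matching prefix is /19 -> next hop 212.102.118.85.

212.102.118.85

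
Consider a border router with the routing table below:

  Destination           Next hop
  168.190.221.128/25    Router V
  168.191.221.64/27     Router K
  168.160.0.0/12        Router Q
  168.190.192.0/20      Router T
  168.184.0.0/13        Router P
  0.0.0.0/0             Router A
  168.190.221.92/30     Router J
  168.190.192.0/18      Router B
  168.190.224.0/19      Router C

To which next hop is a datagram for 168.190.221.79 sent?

Routes whose prefix contains 168.190.221.79:
  0.0.0.0/0 (default, matches everything) -> Router A
  168.184.0.0/13 (168.184.0.0 - 168.191.255.255) -> Router P
  168.190.192.0/18 (168.190.192.0 - 168.190.255.255) -> Router B
More-specific entries that do NOT match:
  168.190.221.92/30 (168.190.221.92 - 168.190.221.95) does not contain 168.190.221.79
  168.191.221.64/27 (168.191.221.64 - 168.191.221.95) does not contain 168.190.221.79
  168.190.221.128/25 (168.190.221.128 - 168.190.221.255) does not contain 168.190.221.79
  168.190.192.0/20 (168.190.192.0 - 168.190.207.255) does not contain 168.190.221.79
  168.190.224.0/19 (168.190.224.0 - 168.190.255.255) does not contain 168.190.221.79
Longest matching prefix is /18 -> next hop Router B.

Router B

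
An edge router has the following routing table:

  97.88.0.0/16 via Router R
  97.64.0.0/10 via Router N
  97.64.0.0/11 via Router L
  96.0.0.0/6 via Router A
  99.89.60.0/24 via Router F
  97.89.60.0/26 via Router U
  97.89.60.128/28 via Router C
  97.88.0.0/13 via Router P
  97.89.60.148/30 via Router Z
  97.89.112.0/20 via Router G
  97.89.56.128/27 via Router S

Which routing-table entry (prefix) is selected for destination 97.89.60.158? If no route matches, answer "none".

97.88.0.0/13

Entries matching 97.89.60.158:
  96.0.0.0/6 (96.0.0.0 - 99.255.255.255)
  97.64.0.0/10 (97.64.0.0 - 97.127.255.255)
  97.64.0.0/11 (97.64.0.0 - 97.95.255.255)
  97.88.0.0/13 (97.88.0.0 - 97.95.255.255)
Most specific is 97.88.0.0/13.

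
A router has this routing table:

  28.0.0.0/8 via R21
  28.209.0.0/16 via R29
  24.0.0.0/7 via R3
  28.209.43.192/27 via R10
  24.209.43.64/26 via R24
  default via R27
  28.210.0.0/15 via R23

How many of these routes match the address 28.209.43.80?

Prefixes containing 28.209.43.80:
  0.0.0.0/0 (default, matches everything)
  28.0.0.0/8 (28.0.0.0 - 28.255.255.255)
  28.209.0.0/16 (28.209.0.0 - 28.209.255.255)
Total matching entries: 3.

3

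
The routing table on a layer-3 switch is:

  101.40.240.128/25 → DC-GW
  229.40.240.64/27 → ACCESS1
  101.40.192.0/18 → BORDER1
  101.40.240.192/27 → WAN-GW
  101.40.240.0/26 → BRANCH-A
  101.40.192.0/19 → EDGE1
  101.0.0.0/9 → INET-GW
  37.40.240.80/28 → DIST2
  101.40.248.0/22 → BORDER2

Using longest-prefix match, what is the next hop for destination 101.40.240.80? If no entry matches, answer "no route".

Routes whose prefix contains 101.40.240.80:
  101.0.0.0/9 (101.0.0.0 - 101.127.255.255) -> INET-GW
  101.40.192.0/18 (101.40.192.0 - 101.40.255.255) -> BORDER1
More-specific entries that do NOT match:
  37.40.240.80/28 (37.40.240.80 - 37.40.240.95) does not contain 101.40.240.80
  229.40.240.64/27 (229.40.240.64 - 229.40.240.95) does not contain 101.40.240.80
  101.40.240.192/27 (101.40.240.192 - 101.40.240.223) does not contain 101.40.240.80
  101.40.240.0/26 (101.40.240.0 - 101.40.240.63) does not contain 101.40.240.80
  101.40.240.128/25 (101.40.240.128 - 101.40.240.255) does not contain 101.40.240.80
  101.40.248.0/22 (101.40.248.0 - 101.40.251.255) does not contain 101.40.240.80
  101.40.192.0/19 (101.40.192.0 - 101.40.223.255) does not contain 101.40.240.80
Longest matching prefix is /18 -> next hop BORDER1.

BORDER1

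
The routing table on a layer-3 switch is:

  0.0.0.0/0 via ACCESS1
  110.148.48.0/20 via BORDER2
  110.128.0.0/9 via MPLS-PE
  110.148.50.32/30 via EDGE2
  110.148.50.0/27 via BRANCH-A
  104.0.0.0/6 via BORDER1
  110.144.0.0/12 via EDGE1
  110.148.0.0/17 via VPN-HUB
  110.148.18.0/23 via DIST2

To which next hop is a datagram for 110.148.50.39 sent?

BORDER2

Routes whose prefix contains 110.148.50.39:
  0.0.0.0/0 (default, matches everything) -> ACCESS1
  110.128.0.0/9 (110.128.0.0 - 110.255.255.255) -> MPLS-PE
  110.144.0.0/12 (110.144.0.0 - 110.159.255.255) -> EDGE1
  110.148.0.0/17 (110.148.0.0 - 110.148.127.255) -> VPN-HUB
  110.148.48.0/20 (110.148.48.0 - 110.148.63.255) -> BORDER2
More-specific entries that do NOT match:
  110.148.50.32/30 (110.148.50.32 - 110.148.50.35) does not contain 110.148.50.39
  110.148.50.0/27 (110.148.50.0 - 110.148.50.31) does not contain 110.148.50.39
  110.148.18.0/23 (110.148.18.0 - 110.148.19.255) does not contain 110.148.50.39
Longest matching prefix is /20 -> next hop BORDER2.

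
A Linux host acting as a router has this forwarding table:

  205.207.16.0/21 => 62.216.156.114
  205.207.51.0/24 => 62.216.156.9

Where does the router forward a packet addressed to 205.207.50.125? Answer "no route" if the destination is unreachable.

no route

No entry's prefix contains 205.207.50.125; there is no default route.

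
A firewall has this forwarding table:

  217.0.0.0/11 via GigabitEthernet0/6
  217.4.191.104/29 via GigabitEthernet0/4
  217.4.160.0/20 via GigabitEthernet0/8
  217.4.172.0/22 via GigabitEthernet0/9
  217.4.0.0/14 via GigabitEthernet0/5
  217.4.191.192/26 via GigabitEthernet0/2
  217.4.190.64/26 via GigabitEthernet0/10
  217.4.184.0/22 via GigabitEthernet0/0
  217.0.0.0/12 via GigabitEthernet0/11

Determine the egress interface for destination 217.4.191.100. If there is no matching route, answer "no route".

Routes whose prefix contains 217.4.191.100:
  217.0.0.0/11 (217.0.0.0 - 217.31.255.255) -> GigabitEthernet0/6
  217.0.0.0/12 (217.0.0.0 - 217.15.255.255) -> GigabitEthernet0/11
  217.4.0.0/14 (217.4.0.0 - 217.7.255.255) -> GigabitEthernet0/5
More-specific entries that do NOT match:
  217.4.191.104/29 (217.4.191.104 - 217.4.191.111) does not contain 217.4.191.100
  217.4.191.192/26 (217.4.191.192 - 217.4.191.255) does not contain 217.4.191.100
  217.4.190.64/26 (217.4.190.64 - 217.4.190.127) does not contain 217.4.191.100
  217.4.172.0/22 (217.4.172.0 - 217.4.175.255) does not contain 217.4.191.100
  217.4.184.0/22 (217.4.184.0 - 217.4.187.255) does not contain 217.4.191.100
  217.4.160.0/20 (217.4.160.0 - 217.4.175.255) does not contain 217.4.191.100
Longest matching prefix is /14 -> interface GigabitEthernet0/5.

GigabitEthernet0/5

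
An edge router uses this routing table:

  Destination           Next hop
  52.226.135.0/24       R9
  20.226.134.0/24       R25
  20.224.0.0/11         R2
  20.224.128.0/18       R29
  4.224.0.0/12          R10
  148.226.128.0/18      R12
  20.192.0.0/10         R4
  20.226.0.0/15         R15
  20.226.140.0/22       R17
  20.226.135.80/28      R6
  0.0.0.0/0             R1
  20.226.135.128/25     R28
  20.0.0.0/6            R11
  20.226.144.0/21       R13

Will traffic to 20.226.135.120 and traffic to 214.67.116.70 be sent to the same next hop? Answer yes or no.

20.226.135.120: longest match 20.226.0.0/15 -> R15
214.67.116.70: longest match 0.0.0.0/0 -> R1

no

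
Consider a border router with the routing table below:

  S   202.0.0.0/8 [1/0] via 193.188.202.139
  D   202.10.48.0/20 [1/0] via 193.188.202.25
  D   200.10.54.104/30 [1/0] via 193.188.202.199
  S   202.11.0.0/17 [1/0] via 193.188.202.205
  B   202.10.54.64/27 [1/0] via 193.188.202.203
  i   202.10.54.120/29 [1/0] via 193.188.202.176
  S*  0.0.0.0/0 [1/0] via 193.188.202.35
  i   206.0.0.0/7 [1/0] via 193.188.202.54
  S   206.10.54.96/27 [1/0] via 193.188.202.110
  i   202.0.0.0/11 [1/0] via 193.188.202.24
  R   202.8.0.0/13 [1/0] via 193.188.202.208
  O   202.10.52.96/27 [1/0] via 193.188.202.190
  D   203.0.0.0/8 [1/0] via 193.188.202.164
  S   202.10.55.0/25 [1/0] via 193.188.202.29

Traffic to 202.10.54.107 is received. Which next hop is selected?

193.188.202.25

Routes whose prefix contains 202.10.54.107:
  0.0.0.0/0 (default, matches everything) -> 193.188.202.35
  202.0.0.0/8 (202.0.0.0 - 202.255.255.255) -> 193.188.202.139
  202.0.0.0/11 (202.0.0.0 - 202.31.255.255) -> 193.188.202.24
  202.8.0.0/13 (202.8.0.0 - 202.15.255.255) -> 193.188.202.208
  202.10.48.0/20 (202.10.48.0 - 202.10.63.255) -> 193.188.202.25
More-specific entries that do NOT match:
  200.10.54.104/30 (200.10.54.104 - 200.10.54.107) does not contain 202.10.54.107
  202.10.54.120/29 (202.10.54.120 - 202.10.54.127) does not contain 202.10.54.107
  202.10.54.64/27 (202.10.54.64 - 202.10.54.95) does not contain 202.10.54.107
  206.10.54.96/27 (206.10.54.96 - 206.10.54.127) does not contain 202.10.54.107
  202.10.52.96/27 (202.10.52.96 - 202.10.52.127) does not contain 202.10.54.107
  202.10.55.0/25 (202.10.55.0 - 202.10.55.127) does not contain 202.10.54.107
Longest matching prefix is /20 -> next hop 193.188.202.25.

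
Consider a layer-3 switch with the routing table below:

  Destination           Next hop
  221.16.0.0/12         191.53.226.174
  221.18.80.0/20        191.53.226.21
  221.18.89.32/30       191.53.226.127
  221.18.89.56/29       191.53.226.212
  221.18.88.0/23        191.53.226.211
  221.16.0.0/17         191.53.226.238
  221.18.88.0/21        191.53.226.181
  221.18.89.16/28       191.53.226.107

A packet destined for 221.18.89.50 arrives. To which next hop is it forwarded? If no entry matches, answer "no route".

191.53.226.211

Routes whose prefix contains 221.18.89.50:
  221.16.0.0/12 (221.16.0.0 - 221.31.255.255) -> 191.53.226.174
  221.18.80.0/20 (221.18.80.0 - 221.18.95.255) -> 191.53.226.21
  221.18.88.0/21 (221.18.88.0 - 221.18.95.255) -> 191.53.226.181
  221.18.88.0/23 (221.18.88.0 - 221.18.89.255) -> 191.53.226.211
More-specific entries that do NOT match:
  221.18.89.32/30 (221.18.89.32 - 221.18.89.35) does not contain 221.18.89.50
  221.18.89.56/29 (221.18.89.56 - 221.18.89.63) does not contain 221.18.89.50
  221.18.89.16/28 (221.18.89.16 - 221.18.89.31) does not contain 221.18.89.50
Longest matching prefix is /23 -> next hop 191.53.226.211.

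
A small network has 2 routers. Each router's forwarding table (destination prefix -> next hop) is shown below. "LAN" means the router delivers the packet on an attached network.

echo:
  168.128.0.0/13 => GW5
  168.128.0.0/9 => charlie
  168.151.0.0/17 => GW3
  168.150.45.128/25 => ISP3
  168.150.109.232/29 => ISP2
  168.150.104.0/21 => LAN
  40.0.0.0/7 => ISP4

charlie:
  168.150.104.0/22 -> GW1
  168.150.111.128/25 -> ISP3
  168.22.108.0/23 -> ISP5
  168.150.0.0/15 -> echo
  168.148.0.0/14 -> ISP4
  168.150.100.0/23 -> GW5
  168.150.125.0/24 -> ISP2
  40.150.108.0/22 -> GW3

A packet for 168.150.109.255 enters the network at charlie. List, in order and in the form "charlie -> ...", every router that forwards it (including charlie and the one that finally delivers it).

At charlie: longest match for 168.150.109.255 is 168.150.0.0/15 -> echo
At echo: longest match for 168.150.109.255 is 168.150.104.0/21 -> LAN

charlie -> echo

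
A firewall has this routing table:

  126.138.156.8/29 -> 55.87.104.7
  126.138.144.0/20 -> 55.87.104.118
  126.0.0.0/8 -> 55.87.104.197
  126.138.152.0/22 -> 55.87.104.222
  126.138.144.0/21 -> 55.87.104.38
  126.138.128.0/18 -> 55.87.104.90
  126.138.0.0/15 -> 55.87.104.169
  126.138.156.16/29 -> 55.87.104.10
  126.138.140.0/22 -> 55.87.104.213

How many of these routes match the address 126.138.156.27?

4

Prefixes containing 126.138.156.27:
  126.0.0.0/8 (126.0.0.0 - 126.255.255.255)
  126.138.0.0/15 (126.138.0.0 - 126.139.255.255)
  126.138.128.0/18 (126.138.128.0 - 126.138.191.255)
  126.138.144.0/20 (126.138.144.0 - 126.138.159.255)
Total matching entries: 4.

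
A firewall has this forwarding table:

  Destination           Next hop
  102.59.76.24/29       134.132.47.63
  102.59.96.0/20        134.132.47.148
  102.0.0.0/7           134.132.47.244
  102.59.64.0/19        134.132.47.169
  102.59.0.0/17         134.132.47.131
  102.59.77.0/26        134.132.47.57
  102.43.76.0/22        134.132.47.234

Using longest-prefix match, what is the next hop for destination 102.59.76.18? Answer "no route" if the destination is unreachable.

Routes whose prefix contains 102.59.76.18:
  102.0.0.0/7 (102.0.0.0 - 103.255.255.255) -> 134.132.47.244
  102.59.0.0/17 (102.59.0.0 - 102.59.127.255) -> 134.132.47.131
  102.59.64.0/19 (102.59.64.0 - 102.59.95.255) -> 134.132.47.169
More-specific entries that do NOT match:
  102.59.76.24/29 (102.59.76.24 - 102.59.76.31) does not contain 102.59.76.18
  102.59.77.0/26 (102.59.77.0 - 102.59.77.63) does not contain 102.59.76.18
  102.43.76.0/22 (102.43.76.0 - 102.43.79.255) does not contain 102.59.76.18
  102.59.96.0/20 (102.59.96.0 - 102.59.111.255) does not contain 102.59.76.18
Longest matching prefix is /19 -> next hop 134.132.47.169.

134.132.47.169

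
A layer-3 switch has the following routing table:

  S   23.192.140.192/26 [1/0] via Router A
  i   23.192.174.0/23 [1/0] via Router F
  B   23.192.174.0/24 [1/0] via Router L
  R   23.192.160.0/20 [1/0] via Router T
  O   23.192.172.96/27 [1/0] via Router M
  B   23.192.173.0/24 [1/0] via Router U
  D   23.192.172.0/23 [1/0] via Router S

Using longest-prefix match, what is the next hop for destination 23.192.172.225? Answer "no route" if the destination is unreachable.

Router S

Routes whose prefix contains 23.192.172.225:
  23.192.160.0/20 (23.192.160.0 - 23.192.175.255) -> Router T
  23.192.172.0/23 (23.192.172.0 - 23.192.173.255) -> Router S
More-specific entries that do NOT match:
  23.192.172.96/27 (23.192.172.96 - 23.192.172.127) does not contain 23.192.172.225
  23.192.140.192/26 (23.192.140.192 - 23.192.140.255) does not contain 23.192.172.225
  23.192.174.0/24 (23.192.174.0 - 23.192.174.255) does not contain 23.192.172.225
  23.192.173.0/24 (23.192.173.0 - 23.192.173.255) does not contain 23.192.172.225
Longest matching prefix is /23 -> next hop Router S.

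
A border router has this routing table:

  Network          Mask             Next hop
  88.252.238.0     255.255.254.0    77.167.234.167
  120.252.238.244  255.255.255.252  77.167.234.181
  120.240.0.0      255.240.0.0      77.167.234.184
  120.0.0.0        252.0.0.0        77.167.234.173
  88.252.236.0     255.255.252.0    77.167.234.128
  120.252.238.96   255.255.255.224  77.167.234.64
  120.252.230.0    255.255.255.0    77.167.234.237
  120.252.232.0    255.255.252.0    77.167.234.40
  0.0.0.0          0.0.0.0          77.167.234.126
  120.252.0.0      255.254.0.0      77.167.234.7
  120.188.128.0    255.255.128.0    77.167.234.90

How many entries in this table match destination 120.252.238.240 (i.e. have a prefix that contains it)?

4

Prefixes containing 120.252.238.240:
  0.0.0.0/0 (default, matches everything)
  120.0.0.0/6 (120.0.0.0 - 123.255.255.255)
  120.240.0.0/12 (120.240.0.0 - 120.255.255.255)
  120.252.0.0/15 (120.252.0.0 - 120.253.255.255)
Total matching entries: 4.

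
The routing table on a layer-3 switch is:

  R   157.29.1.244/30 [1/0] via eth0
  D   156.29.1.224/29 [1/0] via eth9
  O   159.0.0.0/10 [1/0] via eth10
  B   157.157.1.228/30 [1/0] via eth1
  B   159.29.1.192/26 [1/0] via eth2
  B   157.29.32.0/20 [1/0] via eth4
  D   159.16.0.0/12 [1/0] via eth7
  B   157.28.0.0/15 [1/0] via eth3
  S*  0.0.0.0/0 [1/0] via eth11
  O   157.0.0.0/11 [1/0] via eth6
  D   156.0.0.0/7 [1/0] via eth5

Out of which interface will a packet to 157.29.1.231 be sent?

Routes whose prefix contains 157.29.1.231:
  0.0.0.0/0 (default, matches everything) -> eth11
  156.0.0.0/7 (156.0.0.0 - 157.255.255.255) -> eth5
  157.0.0.0/11 (157.0.0.0 - 157.31.255.255) -> eth6
  157.28.0.0/15 (157.28.0.0 - 157.29.255.255) -> eth3
More-specific entries that do NOT match:
  157.29.1.244/30 (157.29.1.244 - 157.29.1.247) does not contain 157.29.1.231
  157.157.1.228/30 (157.157.1.228 - 157.157.1.231) does not contain 157.29.1.231
  156.29.1.224/29 (156.29.1.224 - 156.29.1.231) does not contain 157.29.1.231
  159.29.1.192/26 (159.29.1.192 - 159.29.1.255) does not contain 157.29.1.231
  157.29.32.0/20 (157.29.32.0 - 157.29.47.255) does not contain 157.29.1.231
Longest matching prefix is /15 -> interface eth3.

eth3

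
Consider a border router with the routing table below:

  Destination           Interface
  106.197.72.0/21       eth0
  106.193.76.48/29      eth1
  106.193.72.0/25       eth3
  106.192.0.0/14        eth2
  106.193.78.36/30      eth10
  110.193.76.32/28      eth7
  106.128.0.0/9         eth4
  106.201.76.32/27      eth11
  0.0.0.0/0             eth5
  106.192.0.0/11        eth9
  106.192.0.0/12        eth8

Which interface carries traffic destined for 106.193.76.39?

Routes whose prefix contains 106.193.76.39:
  0.0.0.0/0 (default, matches everything) -> eth5
  106.128.0.0/9 (106.128.0.0 - 106.255.255.255) -> eth4
  106.192.0.0/11 (106.192.0.0 - 106.223.255.255) -> eth9
  106.192.0.0/12 (106.192.0.0 - 106.207.255.255) -> eth8
  106.192.0.0/14 (106.192.0.0 - 106.195.255.255) -> eth2
More-specific entries that do NOT match:
  106.193.78.36/30 (106.193.78.36 - 106.193.78.39) does not contain 106.193.76.39
  106.193.76.48/29 (106.193.76.48 - 106.193.76.55) does not contain 106.193.76.39
  110.193.76.32/28 (110.193.76.32 - 110.193.76.47) does not contain 106.193.76.39
  106.201.76.32/27 (106.201.76.32 - 106.201.76.63) does not contain 106.193.76.39
  106.193.72.0/25 (106.193.72.0 - 106.193.72.127) does not contain 106.193.76.39
  106.197.72.0/21 (106.197.72.0 - 106.197.79.255) does not contain 106.193.76.39
Longest matching prefix is /14 -> interface eth2.

eth2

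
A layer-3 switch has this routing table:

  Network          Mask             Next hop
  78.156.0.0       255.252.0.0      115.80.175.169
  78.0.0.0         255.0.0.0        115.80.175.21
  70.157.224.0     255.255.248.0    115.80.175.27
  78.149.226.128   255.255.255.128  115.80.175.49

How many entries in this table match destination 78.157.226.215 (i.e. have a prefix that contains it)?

2

Prefixes containing 78.157.226.215:
  78.0.0.0/8 (78.0.0.0 - 78.255.255.255)
  78.156.0.0/14 (78.156.0.0 - 78.159.255.255)
Total matching entries: 2.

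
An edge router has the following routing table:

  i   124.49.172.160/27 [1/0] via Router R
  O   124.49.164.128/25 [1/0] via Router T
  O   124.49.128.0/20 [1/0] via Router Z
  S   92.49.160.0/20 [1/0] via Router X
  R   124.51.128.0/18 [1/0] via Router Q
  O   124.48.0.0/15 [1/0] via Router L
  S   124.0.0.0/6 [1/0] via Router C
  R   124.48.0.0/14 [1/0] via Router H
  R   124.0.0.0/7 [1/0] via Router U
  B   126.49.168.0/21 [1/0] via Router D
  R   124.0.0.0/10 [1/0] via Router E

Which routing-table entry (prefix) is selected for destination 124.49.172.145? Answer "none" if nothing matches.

124.48.0.0/15

Entries matching 124.49.172.145:
  124.0.0.0/6 (124.0.0.0 - 127.255.255.255)
  124.0.0.0/7 (124.0.0.0 - 125.255.255.255)
  124.0.0.0/10 (124.0.0.0 - 124.63.255.255)
  124.48.0.0/14 (124.48.0.0 - 124.51.255.255)
  124.48.0.0/15 (124.48.0.0 - 124.49.255.255)
Most specific is 124.48.0.0/15.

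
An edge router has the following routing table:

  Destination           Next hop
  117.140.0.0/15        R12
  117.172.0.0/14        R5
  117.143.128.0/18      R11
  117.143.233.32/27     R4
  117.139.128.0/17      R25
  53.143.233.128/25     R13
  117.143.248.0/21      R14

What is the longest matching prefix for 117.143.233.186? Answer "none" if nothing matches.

none

117.143.233.186 is outside every listed prefix and there is no default route.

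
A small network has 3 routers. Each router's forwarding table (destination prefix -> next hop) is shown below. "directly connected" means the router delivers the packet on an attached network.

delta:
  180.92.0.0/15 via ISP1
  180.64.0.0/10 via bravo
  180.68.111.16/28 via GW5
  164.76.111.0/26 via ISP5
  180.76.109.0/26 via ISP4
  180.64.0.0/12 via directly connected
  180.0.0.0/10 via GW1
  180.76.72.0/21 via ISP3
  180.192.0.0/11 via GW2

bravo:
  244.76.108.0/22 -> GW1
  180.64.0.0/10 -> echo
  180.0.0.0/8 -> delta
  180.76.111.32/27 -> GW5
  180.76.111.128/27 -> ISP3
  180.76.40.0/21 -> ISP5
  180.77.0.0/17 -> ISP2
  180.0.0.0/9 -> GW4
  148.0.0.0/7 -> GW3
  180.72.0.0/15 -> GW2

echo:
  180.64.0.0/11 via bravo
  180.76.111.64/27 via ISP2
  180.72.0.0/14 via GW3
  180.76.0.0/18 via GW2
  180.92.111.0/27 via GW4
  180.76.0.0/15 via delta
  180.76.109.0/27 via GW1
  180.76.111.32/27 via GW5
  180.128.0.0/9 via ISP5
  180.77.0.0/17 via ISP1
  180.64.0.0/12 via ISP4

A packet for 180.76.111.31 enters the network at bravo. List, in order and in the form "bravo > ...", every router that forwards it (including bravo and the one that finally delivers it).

bravo > echo > delta

At bravo: longest match for 180.76.111.31 is 180.64.0.0/10 -> echo
At echo: longest match for 180.76.111.31 is 180.76.0.0/15 -> delta
At delta: longest match for 180.76.111.31 is 180.64.0.0/12 -> directly connected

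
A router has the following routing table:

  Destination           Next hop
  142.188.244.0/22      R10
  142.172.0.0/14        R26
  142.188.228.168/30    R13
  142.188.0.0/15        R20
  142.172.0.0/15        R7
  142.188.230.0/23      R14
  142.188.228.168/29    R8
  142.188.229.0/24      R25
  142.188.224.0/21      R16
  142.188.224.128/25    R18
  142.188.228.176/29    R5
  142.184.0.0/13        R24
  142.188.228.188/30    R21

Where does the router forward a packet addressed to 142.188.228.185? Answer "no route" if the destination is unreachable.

R16

Routes whose prefix contains 142.188.228.185:
  142.184.0.0/13 (142.184.0.0 - 142.191.255.255) -> R24
  142.188.0.0/15 (142.188.0.0 - 142.189.255.255) -> R20
  142.188.224.0/21 (142.188.224.0 - 142.188.231.255) -> R16
More-specific entries that do NOT match:
  142.188.228.168/30 (142.188.228.168 - 142.188.228.171) does not contain 142.188.228.185
  142.188.228.188/30 (142.188.228.188 - 142.188.228.191) does not contain 142.188.228.185
  142.188.228.168/29 (142.188.228.168 - 142.188.228.175) does not contain 142.188.228.185
  142.188.228.176/29 (142.188.228.176 - 142.188.228.183) does not contain 142.188.228.185
  142.188.224.128/25 (142.188.224.128 - 142.188.224.255) does not contain 142.188.228.185
  142.188.229.0/24 (142.188.229.0 - 142.188.229.255) does not contain 142.188.228.185
  142.188.230.0/23 (142.188.230.0 - 142.188.231.255) does not contain 142.188.228.185
  142.188.244.0/22 (142.188.244.0 - 142.188.247.255) does not contain 142.188.228.185
Longest matching prefix is /21 -> next hop R16.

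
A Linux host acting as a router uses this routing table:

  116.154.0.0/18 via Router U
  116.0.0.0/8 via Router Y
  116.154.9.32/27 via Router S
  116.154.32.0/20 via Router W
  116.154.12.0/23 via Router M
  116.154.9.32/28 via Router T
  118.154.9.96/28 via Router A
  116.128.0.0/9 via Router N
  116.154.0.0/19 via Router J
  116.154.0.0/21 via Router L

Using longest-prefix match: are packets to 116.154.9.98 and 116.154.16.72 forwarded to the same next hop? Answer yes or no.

yes

116.154.9.98: longest match 116.154.0.0/19 -> Router J
116.154.16.72: longest match 116.154.0.0/19 -> Router J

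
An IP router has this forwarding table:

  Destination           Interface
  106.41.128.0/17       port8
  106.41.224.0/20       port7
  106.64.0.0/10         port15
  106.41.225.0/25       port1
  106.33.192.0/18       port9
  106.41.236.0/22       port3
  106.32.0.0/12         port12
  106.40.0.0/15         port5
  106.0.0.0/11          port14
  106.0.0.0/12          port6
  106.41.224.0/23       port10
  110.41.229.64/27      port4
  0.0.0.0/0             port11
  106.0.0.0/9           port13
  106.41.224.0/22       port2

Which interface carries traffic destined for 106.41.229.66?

port7

Routes whose prefix contains 106.41.229.66:
  0.0.0.0/0 (default, matches everything) -> port11
  106.0.0.0/9 (106.0.0.0 - 106.127.255.255) -> port13
  106.32.0.0/12 (106.32.0.0 - 106.47.255.255) -> port12
  106.40.0.0/15 (106.40.0.0 - 106.41.255.255) -> port5
  106.41.128.0/17 (106.41.128.0 - 106.41.255.255) -> port8
  106.41.224.0/20 (106.41.224.0 - 106.41.239.255) -> port7
More-specific entries that do NOT match:
  110.41.229.64/27 (110.41.229.64 - 110.41.229.95) does not contain 106.41.229.66
  106.41.225.0/25 (106.41.225.0 - 106.41.225.127) does not contain 106.41.229.66
  106.41.224.0/23 (106.41.224.0 - 106.41.225.255) does not contain 106.41.229.66
  106.41.236.0/22 (106.41.236.0 - 106.41.239.255) does not contain 106.41.229.66
  106.41.224.0/22 (106.41.224.0 - 106.41.227.255) does not contain 106.41.229.66
Longest matching prefix is /20 -> interface port7.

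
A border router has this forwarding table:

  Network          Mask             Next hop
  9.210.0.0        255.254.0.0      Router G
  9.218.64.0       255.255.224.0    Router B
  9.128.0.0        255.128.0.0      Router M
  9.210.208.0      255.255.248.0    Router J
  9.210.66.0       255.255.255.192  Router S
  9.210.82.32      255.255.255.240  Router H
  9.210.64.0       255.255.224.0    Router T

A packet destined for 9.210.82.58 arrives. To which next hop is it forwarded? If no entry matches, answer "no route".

Routes whose prefix contains 9.210.82.58:
  9.128.0.0/9 (9.128.0.0 - 9.255.255.255) -> Router M
  9.210.0.0/15 (9.210.0.0 - 9.211.255.255) -> Router G
  9.210.64.0/19 (9.210.64.0 - 9.210.95.255) -> Router T
More-specific entries that do NOT match:
  9.210.82.32/28 (9.210.82.32 - 9.210.82.47) does not contain 9.210.82.58
  9.210.66.0/26 (9.210.66.0 - 9.210.66.63) does not contain 9.210.82.58
  9.210.208.0/21 (9.210.208.0 - 9.210.215.255) does not contain 9.210.82.58
Longest matching prefix is /19 -> next hop Router T.

Router T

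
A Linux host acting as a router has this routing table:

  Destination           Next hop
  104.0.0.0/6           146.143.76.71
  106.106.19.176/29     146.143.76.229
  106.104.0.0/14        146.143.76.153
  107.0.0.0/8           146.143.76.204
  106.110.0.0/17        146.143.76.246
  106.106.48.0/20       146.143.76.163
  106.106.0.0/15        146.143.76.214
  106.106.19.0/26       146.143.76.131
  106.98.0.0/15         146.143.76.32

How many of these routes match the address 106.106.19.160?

3

Prefixes containing 106.106.19.160:
  104.0.0.0/6 (104.0.0.0 - 107.255.255.255)
  106.104.0.0/14 (106.104.0.0 - 106.107.255.255)
  106.106.0.0/15 (106.106.0.0 - 106.107.255.255)
Total matching entries: 3.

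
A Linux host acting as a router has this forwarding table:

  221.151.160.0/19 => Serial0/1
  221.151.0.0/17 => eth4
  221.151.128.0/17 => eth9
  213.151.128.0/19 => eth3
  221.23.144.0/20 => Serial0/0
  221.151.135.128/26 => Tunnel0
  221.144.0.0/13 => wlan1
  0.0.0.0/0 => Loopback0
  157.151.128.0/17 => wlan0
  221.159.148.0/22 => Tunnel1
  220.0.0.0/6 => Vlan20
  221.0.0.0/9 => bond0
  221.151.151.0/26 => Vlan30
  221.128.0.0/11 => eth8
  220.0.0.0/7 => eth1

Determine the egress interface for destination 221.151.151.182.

eth9

Routes whose prefix contains 221.151.151.182:
  0.0.0.0/0 (default, matches everything) -> Loopback0
  220.0.0.0/6 (220.0.0.0 - 223.255.255.255) -> Vlan20
  220.0.0.0/7 (220.0.0.0 - 221.255.255.255) -> eth1
  221.128.0.0/11 (221.128.0.0 - 221.159.255.255) -> eth8
  221.144.0.0/13 (221.144.0.0 - 221.151.255.255) -> wlan1
  221.151.128.0/17 (221.151.128.0 - 221.151.255.255) -> eth9
More-specific entries that do NOT match:
  221.151.135.128/26 (221.151.135.128 - 221.151.135.191) does not contain 221.151.151.182
  221.151.151.0/26 (221.151.151.0 - 221.151.151.63) does not contain 221.151.151.182
  221.159.148.0/22 (221.159.148.0 - 221.159.151.255) does not contain 221.151.151.182
  221.23.144.0/20 (221.23.144.0 - 221.23.159.255) does not contain 221.151.151.182
  221.151.160.0/19 (221.151.160.0 - 221.151.191.255) does not contain 221.151.151.182
  213.151.128.0/19 (213.151.128.0 - 213.151.159.255) does not contain 221.151.151.182
Longest matching prefix is /17 -> interface eth9.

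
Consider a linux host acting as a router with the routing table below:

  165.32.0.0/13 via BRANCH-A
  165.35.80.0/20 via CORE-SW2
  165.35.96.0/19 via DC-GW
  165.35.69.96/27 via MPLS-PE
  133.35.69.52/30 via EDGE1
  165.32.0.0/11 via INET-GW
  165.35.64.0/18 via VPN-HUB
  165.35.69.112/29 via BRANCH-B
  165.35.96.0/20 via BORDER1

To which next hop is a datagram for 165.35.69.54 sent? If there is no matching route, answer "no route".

Routes whose prefix contains 165.35.69.54:
  165.32.0.0/11 (165.32.0.0 - 165.63.255.255) -> INET-GW
  165.32.0.0/13 (165.32.0.0 - 165.39.255.255) -> BRANCH-A
  165.35.64.0/18 (165.35.64.0 - 165.35.127.255) -> VPN-HUB
More-specific entries that do NOT match:
  133.35.69.52/30 (133.35.69.52 - 133.35.69.55) does not contain 165.35.69.54
  165.35.69.112/29 (165.35.69.112 - 165.35.69.119) does not contain 165.35.69.54
  165.35.69.96/27 (165.35.69.96 - 165.35.69.127) does not contain 165.35.69.54
  165.35.80.0/20 (165.35.80.0 - 165.35.95.255) does not contain 165.35.69.54
  165.35.96.0/20 (165.35.96.0 - 165.35.111.255) does not contain 165.35.69.54
  165.35.96.0/19 (165.35.96.0 - 165.35.127.255) does not contain 165.35.69.54
Longest matching prefix is /18 -> next hop VPN-HUB.

VPN-HUB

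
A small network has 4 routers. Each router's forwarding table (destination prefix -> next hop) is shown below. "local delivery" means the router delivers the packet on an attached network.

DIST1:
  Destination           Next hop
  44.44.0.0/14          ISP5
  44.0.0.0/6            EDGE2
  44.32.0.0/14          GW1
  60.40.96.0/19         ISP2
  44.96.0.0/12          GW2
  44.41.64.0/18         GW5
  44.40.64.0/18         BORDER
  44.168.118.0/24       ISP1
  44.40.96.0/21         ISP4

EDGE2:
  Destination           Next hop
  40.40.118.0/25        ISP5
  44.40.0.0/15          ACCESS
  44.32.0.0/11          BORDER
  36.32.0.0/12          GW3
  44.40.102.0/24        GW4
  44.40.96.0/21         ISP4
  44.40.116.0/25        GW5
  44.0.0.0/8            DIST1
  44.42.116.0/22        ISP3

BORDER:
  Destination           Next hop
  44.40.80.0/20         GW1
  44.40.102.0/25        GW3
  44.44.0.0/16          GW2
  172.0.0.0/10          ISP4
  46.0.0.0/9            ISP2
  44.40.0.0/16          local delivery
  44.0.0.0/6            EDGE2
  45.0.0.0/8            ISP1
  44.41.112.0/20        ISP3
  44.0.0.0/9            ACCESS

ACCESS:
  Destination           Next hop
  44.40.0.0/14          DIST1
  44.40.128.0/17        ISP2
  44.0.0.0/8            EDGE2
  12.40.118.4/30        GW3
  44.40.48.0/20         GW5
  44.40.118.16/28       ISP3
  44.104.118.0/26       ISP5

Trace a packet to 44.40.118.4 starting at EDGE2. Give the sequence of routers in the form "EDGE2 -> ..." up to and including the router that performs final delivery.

EDGE2 -> ACCESS -> DIST1 -> BORDER

At EDGE2: longest match for 44.40.118.4 is 44.40.0.0/15 -> ACCESS
At ACCESS: longest match for 44.40.118.4 is 44.40.0.0/14 -> DIST1
At DIST1: longest match for 44.40.118.4 is 44.40.64.0/18 -> BORDER
At BORDER: longest match for 44.40.118.4 is 44.40.0.0/16 -> local delivery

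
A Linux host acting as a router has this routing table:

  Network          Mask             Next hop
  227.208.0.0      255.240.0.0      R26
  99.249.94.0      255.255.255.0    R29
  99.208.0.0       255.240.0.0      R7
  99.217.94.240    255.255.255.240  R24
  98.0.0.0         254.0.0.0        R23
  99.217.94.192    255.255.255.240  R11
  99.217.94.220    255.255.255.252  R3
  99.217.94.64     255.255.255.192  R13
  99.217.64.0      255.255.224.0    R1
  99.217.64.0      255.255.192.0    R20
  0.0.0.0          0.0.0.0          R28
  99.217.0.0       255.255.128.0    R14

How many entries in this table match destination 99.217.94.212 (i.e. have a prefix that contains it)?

Prefixes containing 99.217.94.212:
  0.0.0.0/0 (default, matches everything)
  98.0.0.0/7 (98.0.0.0 - 99.255.255.255)
  99.208.0.0/12 (99.208.0.0 - 99.223.255.255)
  99.217.0.0/17 (99.217.0.0 - 99.217.127.255)
  99.217.64.0/18 (99.217.64.0 - 99.217.127.255)
  99.217.64.0/19 (99.217.64.0 - 99.217.95.255)
Total matching entries: 6.

6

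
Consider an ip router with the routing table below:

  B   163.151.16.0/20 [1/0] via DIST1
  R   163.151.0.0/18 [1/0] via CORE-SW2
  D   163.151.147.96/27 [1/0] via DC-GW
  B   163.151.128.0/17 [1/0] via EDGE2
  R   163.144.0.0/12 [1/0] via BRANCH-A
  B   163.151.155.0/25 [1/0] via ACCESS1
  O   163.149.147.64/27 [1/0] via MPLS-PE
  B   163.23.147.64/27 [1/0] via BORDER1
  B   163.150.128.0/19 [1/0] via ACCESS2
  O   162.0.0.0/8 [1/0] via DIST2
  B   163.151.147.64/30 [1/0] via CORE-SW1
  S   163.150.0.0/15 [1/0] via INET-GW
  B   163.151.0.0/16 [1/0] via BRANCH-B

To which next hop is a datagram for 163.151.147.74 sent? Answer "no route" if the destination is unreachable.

EDGE2

Routes whose prefix contains 163.151.147.74:
  163.144.0.0/12 (163.144.0.0 - 163.159.255.255) -> BRANCH-A
  163.150.0.0/15 (163.150.0.0 - 163.151.255.255) -> INET-GW
  163.151.0.0/16 (163.151.0.0 - 163.151.255.255) -> BRANCH-B
  163.151.128.0/17 (163.151.128.0 - 163.151.255.255) -> EDGE2
More-specific entries that do NOT match:
  163.151.147.64/30 (163.151.147.64 - 163.151.147.67) does not contain 163.151.147.74
  163.151.147.96/27 (163.151.147.96 - 163.151.147.127) does not contain 163.151.147.74
  163.149.147.64/27 (163.149.147.64 - 163.149.147.95) does not contain 163.151.147.74
  163.23.147.64/27 (163.23.147.64 - 163.23.147.95) does not contain 163.151.147.74
  163.151.155.0/25 (163.151.155.0 - 163.151.155.127) does not contain 163.151.147.74
  163.151.16.0/20 (163.151.16.0 - 163.151.31.255) does not contain 163.151.147.74
  163.150.128.0/19 (163.150.128.0 - 163.150.159.255) does not contain 163.151.147.74
  163.151.0.0/18 (163.151.0.0 - 163.151.63.255) does not contain 163.151.147.74
Longest matching prefix is /17 -> next hop EDGE2.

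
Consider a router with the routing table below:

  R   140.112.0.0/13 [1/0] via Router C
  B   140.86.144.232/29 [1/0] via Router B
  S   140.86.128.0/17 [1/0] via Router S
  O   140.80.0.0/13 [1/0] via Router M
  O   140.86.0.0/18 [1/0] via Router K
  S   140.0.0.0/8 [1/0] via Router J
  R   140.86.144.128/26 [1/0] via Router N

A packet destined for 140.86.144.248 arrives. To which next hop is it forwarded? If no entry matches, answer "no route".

Routes whose prefix contains 140.86.144.248:
  140.0.0.0/8 (140.0.0.0 - 140.255.255.255) -> Router J
  140.80.0.0/13 (140.80.0.0 - 140.87.255.255) -> Router M
  140.86.128.0/17 (140.86.128.0 - 140.86.255.255) -> Router S
More-specific entries that do NOT match:
  140.86.144.232/29 (140.86.144.232 - 140.86.144.239) does not contain 140.86.144.248
  140.86.144.128/26 (140.86.144.128 - 140.86.144.191) does not contain 140.86.144.248
  140.86.0.0/18 (140.86.0.0 - 140.86.63.255) does not contain 140.86.144.248
Longest matching prefix is /17 -> next hop Router S.

Router S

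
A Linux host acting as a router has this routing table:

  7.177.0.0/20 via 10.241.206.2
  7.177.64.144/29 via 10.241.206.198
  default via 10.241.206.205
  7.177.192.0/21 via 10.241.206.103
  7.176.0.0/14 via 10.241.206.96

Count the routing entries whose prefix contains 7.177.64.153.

Prefixes containing 7.177.64.153:
  0.0.0.0/0 (default, matches everything)
  7.176.0.0/14 (7.176.0.0 - 7.179.255.255)
Total matching entries: 2.

2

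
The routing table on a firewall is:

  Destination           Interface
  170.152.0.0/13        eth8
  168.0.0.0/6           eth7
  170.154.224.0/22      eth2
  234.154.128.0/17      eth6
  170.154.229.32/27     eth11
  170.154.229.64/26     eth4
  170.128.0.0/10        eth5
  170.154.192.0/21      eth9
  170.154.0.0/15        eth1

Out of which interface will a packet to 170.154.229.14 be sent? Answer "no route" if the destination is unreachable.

eth1

Routes whose prefix contains 170.154.229.14:
  168.0.0.0/6 (168.0.0.0 - 171.255.255.255) -> eth7
  170.128.0.0/10 (170.128.0.0 - 170.191.255.255) -> eth5
  170.152.0.0/13 (170.152.0.0 - 170.159.255.255) -> eth8
  170.154.0.0/15 (170.154.0.0 - 170.155.255.255) -> eth1
More-specific entries that do NOT match:
  170.154.229.32/27 (170.154.229.32 - 170.154.229.63) does not contain 170.154.229.14
  170.154.229.64/26 (170.154.229.64 - 170.154.229.127) does not contain 170.154.229.14
  170.154.224.0/22 (170.154.224.0 - 170.154.227.255) does not contain 170.154.229.14
  170.154.192.0/21 (170.154.192.0 - 170.154.199.255) does not contain 170.154.229.14
  234.154.128.0/17 (234.154.128.0 - 234.154.255.255) does not contain 170.154.229.14
Longest matching prefix is /15 -> interface eth1.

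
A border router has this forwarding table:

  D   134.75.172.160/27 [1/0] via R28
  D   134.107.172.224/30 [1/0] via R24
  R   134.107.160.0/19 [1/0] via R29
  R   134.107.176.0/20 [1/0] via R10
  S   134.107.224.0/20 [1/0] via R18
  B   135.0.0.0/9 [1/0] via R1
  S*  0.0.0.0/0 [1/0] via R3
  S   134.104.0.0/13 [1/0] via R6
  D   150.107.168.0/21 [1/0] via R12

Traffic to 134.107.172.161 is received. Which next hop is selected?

Routes whose prefix contains 134.107.172.161:
  0.0.0.0/0 (default, matches everything) -> R3
  134.104.0.0/13 (134.104.0.0 - 134.111.255.255) -> R6
  134.107.160.0/19 (134.107.160.0 - 134.107.191.255) -> R29
More-specific entries that do NOT match:
  134.107.172.224/30 (134.107.172.224 - 134.107.172.227) does not contain 134.107.172.161
  134.75.172.160/27 (134.75.172.160 - 134.75.172.191) does not contain 134.107.172.161
  150.107.168.0/21 (150.107.168.0 - 150.107.175.255) does not contain 134.107.172.161
  134.107.176.0/20 (134.107.176.0 - 134.107.191.255) does not contain 134.107.172.161
  134.107.224.0/20 (134.107.224.0 - 134.107.239.255) does not contain 134.107.172.161
Longest matching prefix is /19 -> next hop R29.

R29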